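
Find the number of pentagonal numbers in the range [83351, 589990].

392

The n-th pentagonal number is n(3n−1)/2.
Smallest index with value ≥ 83351: n = 236 (giving 83426).
Largest index with value ≤ 589990: n = 627 (giving 589380).
Indices 236 through 627: 392 terms.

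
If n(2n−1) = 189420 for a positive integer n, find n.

308

Set n(2n−1) = 189420, giving 2n² − n − 189420 = 0.
The discriminant is 1 + 8·189420 = 1515361, and √1515361 = 1231.
So n = (1 + 1231) / 4 = 1232/4 = 308.
Check: 308·(2·308 − 1) = 189420. ✓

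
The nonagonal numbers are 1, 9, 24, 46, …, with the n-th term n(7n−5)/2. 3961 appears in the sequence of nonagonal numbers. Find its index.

Set n(7n−5)/2 = 3961, giving 7n² − 5n − 7922 = 0.
The discriminant is 25 + 56·3961 = 221841, and √221841 = 471.
So n = (5 + 471) / 14 = 476/14 = 34.

34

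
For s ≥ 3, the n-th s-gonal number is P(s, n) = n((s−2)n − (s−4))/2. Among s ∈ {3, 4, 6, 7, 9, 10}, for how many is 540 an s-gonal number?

2

s = 3: P(3, 32) = 528 and P(3, 33) = 561; 540 is not s-gonal.
s = 4: P(4, 23) = 529 and P(4, 24) = 576; 540 is not s-gonal.
s = 6: P(6, 16) = 496 and P(6, 17) = 561; 540 is not s-gonal.
s = 7: P(7, 15) = 540. ✓
s = 9: P(9, 12) = 474 and P(9, 13) = 559; 540 is not s-gonal.
s = 10: P(10, 12) = 540. ✓
Hits: s ∈ {7, 10} → 2.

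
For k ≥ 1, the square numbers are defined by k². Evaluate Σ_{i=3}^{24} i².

Σ_{i=3}^{24} i² = 4900 − 5 = 4895.

4895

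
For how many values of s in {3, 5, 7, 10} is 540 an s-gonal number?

2

s = 3: P(3, 32) = 528 and P(3, 33) = 561; 540 is not s-gonal.
s = 5: P(5, 19) = 532 and P(5, 20) = 590; 540 is not s-gonal.
s = 7: P(7, 15) = 540. ✓
s = 10: P(10, 12) = 540. ✓
Hits: s ∈ {7, 10} → 2.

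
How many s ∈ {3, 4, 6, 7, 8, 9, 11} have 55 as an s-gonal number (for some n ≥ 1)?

2

s = 3: P(3, 10) = 55. ✓
s = 4: P(4, 7) = 49 and P(4, 8) = 64; 55 is not s-gonal.
s = 6: P(6, 5) = 45 and P(6, 6) = 66; 55 is not s-gonal.
s = 7: P(7, 5) = 55. ✓
s = 8: P(8, 4) = 40 and P(8, 5) = 65; 55 is not s-gonal.
s = 9: P(9, 4) = 46 and P(9, 5) = 75; 55 is not s-gonal.
s = 11: P(11, 3) = 30 and P(11, 4) = 58; 55 is not s-gonal.
Hits: s ∈ {3, 7} → 2.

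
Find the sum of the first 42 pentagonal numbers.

37926

Σ i(3i−1)/2 = (3Σi² − Σi) / 2 over i = 1..42.
Σi = 903 and Σi² = 25585.
(3·25585 − 1·903) / 2 = 75852/2 = 37926.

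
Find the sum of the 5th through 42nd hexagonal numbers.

Σ i(2i−1) = 2Σi² − Σi over i = 5..42.
Σi = 903 − 10 = 893 and Σi² = 25585 − 30 = 25555.
2·25555 − 1·893 = 50217.

50217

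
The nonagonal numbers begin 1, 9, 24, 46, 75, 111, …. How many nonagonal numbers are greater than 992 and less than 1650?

5

The n-th nonagonal number is n(7n−5)/2.
Smallest index with value > 992: n = 18 (giving 1089).
Largest index with value < 1650: n = 22 (giving 1639).
Indices 18 through 22: 5 terms.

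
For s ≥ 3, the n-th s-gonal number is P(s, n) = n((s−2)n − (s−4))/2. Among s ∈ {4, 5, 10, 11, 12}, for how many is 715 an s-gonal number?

2

s = 4: P(4, 26) = 676 and P(4, 27) = 729; 715 is not s-gonal.
s = 5: P(5, 22) = 715. ✓
s = 10: P(10, 13) = 637 and P(10, 14) = 742; 715 is not s-gonal.
s = 11: P(11, 13) = 715. ✓
s = 12: P(12, 12) = 672 and P(12, 13) = 793; 715 is not s-gonal.
Hits: s ∈ {5, 11} → 2.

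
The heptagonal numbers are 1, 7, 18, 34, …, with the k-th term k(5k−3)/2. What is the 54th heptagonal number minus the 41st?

3068

54·(5·54 − 3)/2 = 7209 and 41·(5·41 − 3)/2 = 4141.
Difference: 7209 − 4141 = 3068.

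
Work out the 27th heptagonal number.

The 27th heptagonal number is n(5n−3)/2 with n = 27.
27·(5·27 − 3)/2 = 27·132/2 = 27·66 = 1782.

1782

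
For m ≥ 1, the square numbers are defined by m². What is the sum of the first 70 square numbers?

116795

Σ_{i=1}^{70} i² = 70·71·141/6 = 116795.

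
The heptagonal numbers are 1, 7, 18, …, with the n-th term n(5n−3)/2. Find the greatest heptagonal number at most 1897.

1782

Solve n(5n−3)/2 ≤ 1897 for integer n.
n = 27 gives 1782 ≤ 1897, while n = 28 gives 1918 > 1897; so the answer is 1782.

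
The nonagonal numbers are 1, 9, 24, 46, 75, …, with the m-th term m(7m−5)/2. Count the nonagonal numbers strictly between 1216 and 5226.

19

The n-th nonagonal number is n(7n−5)/2.
Smallest index with value > 1216: n = 20 (giving 1350).
Largest index with value < 5226: n = 38 (giving 4959).
Indices 20 through 38: 19 terms.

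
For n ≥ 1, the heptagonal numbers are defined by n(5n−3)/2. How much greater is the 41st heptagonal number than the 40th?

201

Consecutive heptagonal numbers differ by 5n − 4: here 5·41 − 4 = 201.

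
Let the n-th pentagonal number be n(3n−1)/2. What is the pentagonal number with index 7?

The 7th pentagonal number is n(3n−1)/2 with n = 7.
7·(3·7 − 1)/2 = 7·20/2 = 7·10 = 70.

70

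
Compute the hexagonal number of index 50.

The 50th hexagonal number is n(2n−1) with n = 50.
50·(2·50 − 1) = 50·99 = 4950.

4950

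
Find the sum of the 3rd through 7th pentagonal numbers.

190

Σ i(3i−1)/2 = (3Σi² − Σi) / 2 over i = 3..7.
Σi = 28 − 3 = 25 and Σi² = 140 − 5 = 135.
(3·135 − 1·25) / 2 = 380/2 = 190.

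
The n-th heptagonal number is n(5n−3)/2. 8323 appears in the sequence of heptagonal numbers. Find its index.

58

Set n(5n−3)/2 = 8323, giving 5n² − 3n − 16646 = 0.
The discriminant is 9 + 40·8323 = 332929, and √332929 = 577.
So n = (3 + 577) / 10 = 580/10 = 58.
Check: 58·(5·58 − 3)/2 = 8323. ✓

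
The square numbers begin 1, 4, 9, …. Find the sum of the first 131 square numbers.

757966

Σ_{i=1}^{131} i² = 131·132·263/6 = 757966.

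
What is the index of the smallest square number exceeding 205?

Solve n² > 205 for integer n.
The largest n with value ≤ 205 is 14 (since 196 ≤ 205 < 225), so the first above is n = 15, value 225.

15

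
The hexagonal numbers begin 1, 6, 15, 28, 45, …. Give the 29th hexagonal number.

1653

The 29th hexagonal number is n(2n−1) with n = 29.
29·(2·29 − 1) = 29·57 = 1653.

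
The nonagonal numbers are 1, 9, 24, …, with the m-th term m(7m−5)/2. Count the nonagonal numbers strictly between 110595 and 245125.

The n-th nonagonal number is n(7n−5)/2.
Smallest index with value > 110595: n = 179 (giving 111696).
Largest index with value < 245125: n = 264 (giving 243276).
Indices 179 through 264: 86 terms.

86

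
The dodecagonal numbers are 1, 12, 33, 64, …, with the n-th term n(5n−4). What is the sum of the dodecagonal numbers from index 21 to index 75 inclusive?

Σ i(5i−4) = 5Σi² − 4Σi over i = 21..75.
Σi = 2850 − 210 = 2640 and Σi² = 143450 − 2870 = 140580.
5·140580 − 4·2640 = 692340.

692340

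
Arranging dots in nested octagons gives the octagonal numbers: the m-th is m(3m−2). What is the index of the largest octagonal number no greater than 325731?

Solve n(3n−2) ≤ 325731 for integer n.
n = 329 gives 324065 ≤ 325731, while n = 330 gives 326040 > 325731; so the answer is index 329.

329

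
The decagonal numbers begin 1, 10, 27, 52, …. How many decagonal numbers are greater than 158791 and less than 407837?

The n-th decagonal number is n(4n−3).
Smallest index with value > 158791: n = 200 (giving 159400).
Largest index with value < 407837: n = 319 (giving 406087).
Indices 200 through 319: 120 terms.

120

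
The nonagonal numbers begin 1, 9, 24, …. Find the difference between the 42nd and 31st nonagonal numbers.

42·(7·42 − 5)/2 = 6069 and 31·(7·31 − 5)/2 = 3286.
Difference: 6069 − 3286 = 2783.

2783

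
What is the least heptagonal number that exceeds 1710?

1782

Solve n(5n−3)/2 > 1710 for integer n.
The largest n with value ≤ 1710 is 26 (since 1651 ≤ 1710 < 1782), so the first above is n = 27, value 1782.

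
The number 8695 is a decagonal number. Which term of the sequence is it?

Set n(4n−3) = 8695, giving 4n² − 3n − 8695 = 0.
The discriminant is 9 + 16·8695 = 139129, and √139129 = 373.
So n = (3 + 373) / 8 = 376/8 = 47.
Check: 47·(4·47 − 3) = 8695. ✓

47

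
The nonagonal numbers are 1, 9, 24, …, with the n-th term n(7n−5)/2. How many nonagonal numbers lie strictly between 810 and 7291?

30

The n-th nonagonal number is n(7n−5)/2.
Smallest index with value > 810: n = 16 (giving 856).
Largest index with value < 7291: n = 45 (giving 6975).
Indices 16 through 45: 30 terms.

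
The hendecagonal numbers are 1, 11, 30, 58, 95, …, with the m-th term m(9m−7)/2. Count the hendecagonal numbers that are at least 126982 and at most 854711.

The n-th hendecagonal number is n(9n−7)/2.
Smallest index with value ≥ 126982: n = 169 (giving 127933).
Largest index with value ≤ 854711: n = 436 (giving 853906).
Indices 169 through 436: 268 terms.

268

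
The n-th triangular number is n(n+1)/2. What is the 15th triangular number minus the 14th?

15

Consecutive triangular numbers differ by n: T_{15} − T_{14} = 15.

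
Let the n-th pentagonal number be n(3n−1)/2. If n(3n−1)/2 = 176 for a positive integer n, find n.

Set n(3n−1)/2 = 176, giving 3n² − n − 352 = 0.
So n = (1 + 65) / 6 = 66/6 = 11.
Check: 11·(3·11 − 1)/2 = 176. ✓

11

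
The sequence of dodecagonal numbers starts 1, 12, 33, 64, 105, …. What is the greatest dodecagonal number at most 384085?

382537

Solve n(5n−4) ≤ 384085 for integer n.
n = 277 gives 382537 ≤ 384085, while n = 278 gives 385308 > 384085; so the answer is 382537.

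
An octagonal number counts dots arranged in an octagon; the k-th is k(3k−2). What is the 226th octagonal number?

152776

The 226th octagonal number is n(3n−2) with n = 226.
226·(3·226 − 2) = 226·676 = 152776.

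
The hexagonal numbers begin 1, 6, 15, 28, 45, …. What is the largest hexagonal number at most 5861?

Solve n(2n−1) ≤ 5861 for integer n.
n = 54 gives 5778 ≤ 5861, while n = 55 gives 5995 > 5861; so the answer is 5778.

5778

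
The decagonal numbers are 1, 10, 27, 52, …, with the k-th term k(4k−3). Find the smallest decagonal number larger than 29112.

Solve n(4n−3) > 29112 for integer n.
The largest n with value ≤ 29112 is 85 (since 28645 ≤ 29112 < 29326), so the first above is n = 86, value 29326.

29326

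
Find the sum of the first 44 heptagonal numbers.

71940

Σ i(5i−3)/2 = (5Σi² − 3Σi) / 2 over i = 1..44.
Σi = 990 and Σi² = 29370.
(5·29370 − 3·990) / 2 = 143880/2 = 71940.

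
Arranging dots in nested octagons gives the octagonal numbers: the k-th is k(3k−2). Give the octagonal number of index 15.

645

15·(3·15 − 2) = 15·43 = 645.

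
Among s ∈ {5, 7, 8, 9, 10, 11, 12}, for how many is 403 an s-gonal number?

s = 5: P(5, 16) = 376 and P(5, 17) = 425; 403 is not s-gonal.
s = 7: P(7, 13) = 403. ✓
s = 8: P(8, 11) = 341 and P(8, 12) = 408; 403 is not s-gonal.
s = 9: P(9, 11) = 396 and P(9, 12) = 474; 403 is not s-gonal.
s = 10: P(10, 10) = 370 and P(10, 11) = 451; 403 is not s-gonal.
s = 11: P(11, 9) = 333 and P(11, 10) = 415; 403 is not s-gonal.
s = 12: P(12, 9) = 369 and P(12, 10) = 460; 403 is not s-gonal.
Hits: s ∈ {7} → 1.

1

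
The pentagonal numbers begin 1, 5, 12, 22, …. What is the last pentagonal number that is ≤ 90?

70

Solve n(3n−1)/2 ≤ 90 for integer n.
n = 7 gives 70 ≤ 90, while n = 8 gives 92 > 90; so the answer is 70.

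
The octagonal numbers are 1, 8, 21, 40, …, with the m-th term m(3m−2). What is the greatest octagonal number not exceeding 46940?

Solve n(3n−2) ≤ 46940 for integer n.
n = 125 gives 46625 ≤ 46940, while n = 126 gives 47376 > 46940; so the answer is 46625.

46625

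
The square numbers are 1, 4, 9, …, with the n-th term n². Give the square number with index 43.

1849

43² = 1849.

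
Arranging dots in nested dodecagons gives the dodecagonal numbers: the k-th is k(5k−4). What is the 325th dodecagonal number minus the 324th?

3241

Consecutive dodecagonal numbers differ by 10n − 9: here 10·325 − 9 = 3241.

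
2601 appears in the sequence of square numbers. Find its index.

51

We need n² = 2601, so n = √2601 = 51.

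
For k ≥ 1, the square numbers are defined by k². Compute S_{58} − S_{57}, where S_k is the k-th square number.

n² − (n−1)² = 2n − 1, so 58² − 57² = 2·58 − 1 = 115.

115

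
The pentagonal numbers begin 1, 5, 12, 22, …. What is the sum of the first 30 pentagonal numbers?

Σ i(3i−1)/2 = (3Σi² − Σi) / 2 over i = 1..30.
Σi = 465 and Σi² = 9455.
(3·9455 − 1·465) / 2 = 27900/2 = 13950.

13950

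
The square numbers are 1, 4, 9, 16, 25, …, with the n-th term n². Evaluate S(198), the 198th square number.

39204

198² = 39204.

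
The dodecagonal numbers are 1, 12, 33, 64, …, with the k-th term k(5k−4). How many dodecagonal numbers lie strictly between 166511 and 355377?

The n-th dodecagonal number is n(5n−4).
Smallest index with value > 166511: n = 183 (giving 166713).
Largest index with value < 355377: n = 266 (giving 352716).
Indices 183 through 266: 84 terms.

84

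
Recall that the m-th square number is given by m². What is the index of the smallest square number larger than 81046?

Solve n² > 81046 for integer n.
The largest n with value ≤ 81046 is 284 (since 80656 ≤ 81046 < 81225), so the first above is n = 285, value 81225.

285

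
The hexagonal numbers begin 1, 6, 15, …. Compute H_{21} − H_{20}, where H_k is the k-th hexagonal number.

81

Consecutive hexagonal numbers differ by 4n − 3: here 4·21 − 3 = 81.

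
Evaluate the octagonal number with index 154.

The 154th octagonal number is n(3n−2) with n = 154.
154·(3·154 − 2) = 154·460 = 70840.

70840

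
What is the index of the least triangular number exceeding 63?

Solve n(n+1)/2 > 63 for integer n.
The largest n with value ≤ 63 is 10 (since 55 ≤ 63 < 66), so the first above is n = 11, value 66.

11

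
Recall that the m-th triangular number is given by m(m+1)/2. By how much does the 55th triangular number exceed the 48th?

364

55·56/2 = 1540 and 48·49/2 = 1176.
Difference: 1540 − 1176 = 364.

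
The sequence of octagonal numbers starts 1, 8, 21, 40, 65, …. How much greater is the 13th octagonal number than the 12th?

73

Consecutive octagonal numbers differ by 6n − 5: here 6·13 − 5 = 73.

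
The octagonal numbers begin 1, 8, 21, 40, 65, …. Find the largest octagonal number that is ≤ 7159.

Solve n(3n−2) ≤ 7159 for integer n.
n = 49 gives 7105 ≤ 7159, while n = 50 gives 7400 > 7159; so the answer is 7105.

7105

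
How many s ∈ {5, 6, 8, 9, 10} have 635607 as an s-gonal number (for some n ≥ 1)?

1

s = 5: P(5, 651) = 635376 and P(5, 652) = 637330; 635607 is not s-gonal.
s = 6: P(6, 563) = 633375 and P(6, 564) = 635628; 635607 is not s-gonal.
s = 8: P(8, 460) = 633880 and P(8, 461) = 636641; 635607 is not s-gonal.
s = 9: P(9, 426) = 634101 and P(9, 427) = 637084; 635607 is not s-gonal.
s = 10: P(10, 399) = 635607. ✓
Hits: s ∈ {10} → 1.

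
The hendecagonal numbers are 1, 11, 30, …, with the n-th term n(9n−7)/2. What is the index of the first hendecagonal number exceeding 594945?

364

Solve n(9n−7)/2 > 594945 for integer n.
The largest n with value ≤ 594945 is 363 (since 591690 ≤ 594945 < 594958), so the first above is n = 364, value 594958.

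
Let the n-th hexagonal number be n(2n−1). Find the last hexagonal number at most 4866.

Solve n(2n−1) ≤ 4866 for integer n.
n = 49 gives 4753 ≤ 4866, while n = 50 gives 4950 > 4866; so the answer is 4753.

4753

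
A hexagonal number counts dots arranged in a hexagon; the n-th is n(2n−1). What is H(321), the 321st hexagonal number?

The 321st hexagonal number is n(2n−1) with n = 321.
321·(2·321 − 1) = 321·641 = 205761.

205761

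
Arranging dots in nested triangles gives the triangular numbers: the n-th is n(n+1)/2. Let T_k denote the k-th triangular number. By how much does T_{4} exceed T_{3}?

Consecutive triangular numbers differ by n: T_{4} − T_{3} = 4.

4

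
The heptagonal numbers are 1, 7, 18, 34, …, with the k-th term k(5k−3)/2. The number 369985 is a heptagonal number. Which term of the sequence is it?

385

Set n(5n−3)/2 = 369985, giving 5n² − 3n − 739970 = 0.
The discriminant is 9 + 40·369985 = 14799409, and √14799409 = 3847.
So n = (3 + 3847) / 10 = 3850/10 = 385.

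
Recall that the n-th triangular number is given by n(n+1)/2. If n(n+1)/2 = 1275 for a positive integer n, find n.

Set n(n+1)/2 = 1275, giving n² + n − 2550 = 0.
So n = (-1 + 101) / 2 = 100/2 = 50.
Check: 50·51/2 = 1275. ✓

50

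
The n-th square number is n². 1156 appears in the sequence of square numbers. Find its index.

34

We need n² = 1156, so n = √1156 = 34.
Check: 34² = 1156. ✓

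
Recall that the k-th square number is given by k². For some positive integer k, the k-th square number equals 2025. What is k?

We need n² = 2025, so n = √2025 = 45.

45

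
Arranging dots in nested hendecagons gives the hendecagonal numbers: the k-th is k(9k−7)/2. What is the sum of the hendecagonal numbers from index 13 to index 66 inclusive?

430704

Σ i(9i−7)/2 = (9Σi² − 7Σi) / 2 over i = 13..66.
Σi = 2211 − 78 = 2133 and Σi² = 98021 − 650 = 97371.
(9·97371 − 7·2133) / 2 = 861408/2 = 430704.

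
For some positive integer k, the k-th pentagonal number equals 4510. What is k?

Set n(3n−1)/2 = 4510, giving 3n² − n − 9020 = 0.
The discriminant is 1 + 24·4510 = 108241, and √108241 = 329.
So n = (1 + 329) / 6 = 330/6 = 55.

55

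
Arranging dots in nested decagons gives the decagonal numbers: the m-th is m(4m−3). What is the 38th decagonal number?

The 38th decagonal number is n(4n−3) with n = 38.
38·(4·38 − 3) = 38·149 = 5662.

5662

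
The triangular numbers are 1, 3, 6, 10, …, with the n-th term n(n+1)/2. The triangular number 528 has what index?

32

Set n(n+1)/2 = 528, giving n² + n − 1056 = 0.
The discriminant is 1 + 8·528 = 4225, and √4225 = 65.
So n = (-1 + 65) / 2 = 64/2 = 32.
Check: 32·33/2 = 528. ✓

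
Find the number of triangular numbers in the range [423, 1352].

The n-th triangular number is n(n+1)/2.
Smallest index with value ≥ 423: n = 29 (giving 435).
Largest index with value ≤ 1352: n = 51 (giving 1326).
Indices 29 through 51: 23 terms.

23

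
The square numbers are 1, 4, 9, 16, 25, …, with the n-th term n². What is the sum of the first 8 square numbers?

Σ_{i=1}^{8} i² = 8·9·17/6 = 204.

204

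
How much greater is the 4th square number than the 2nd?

4² = 16 and 2² = 4.
Difference: 16 − 4 = 12.

12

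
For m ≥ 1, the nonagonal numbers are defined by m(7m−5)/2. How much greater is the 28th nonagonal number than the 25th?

28·(7·28 − 5)/2 = 2674 and 25·(7·25 − 5)/2 = 2125.
Difference: 2674 − 2125 = 549.

549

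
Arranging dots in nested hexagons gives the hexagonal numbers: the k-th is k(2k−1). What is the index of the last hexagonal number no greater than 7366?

60

Solve n(2n−1) ≤ 7366 for integer n.
n = 60 gives 7140 ≤ 7366, while n = 61 gives 7381 > 7366; so the answer is index 60.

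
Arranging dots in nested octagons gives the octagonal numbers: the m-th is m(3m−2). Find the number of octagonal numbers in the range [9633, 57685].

83

The n-th octagonal number is n(3n−2).
Smallest index with value ≥ 9633: n = 57 (giving 9633).
Largest index with value ≤ 57685: n = 139 (giving 57685).
Indices 57 through 139: 83 terms.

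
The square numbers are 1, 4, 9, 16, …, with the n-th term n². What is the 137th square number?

The 137th square number is n² with n = 137.
137² = 18769.

18769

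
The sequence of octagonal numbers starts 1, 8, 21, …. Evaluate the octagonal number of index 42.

42·(3·42 − 2) = 42·124 = 5208.

5208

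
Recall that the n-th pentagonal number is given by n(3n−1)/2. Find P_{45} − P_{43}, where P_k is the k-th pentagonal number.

263

45·(3·45 − 1)/2 = 3015 and 43·(3·43 − 1)/2 = 2752.
Difference: 3015 − 2752 = 263.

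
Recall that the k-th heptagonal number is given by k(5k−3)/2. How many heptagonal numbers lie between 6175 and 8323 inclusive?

The n-th heptagonal number is n(5n−3)/2.
Smallest index with value ≥ 6175: n = 50 (giving 6175).
Largest index with value ≤ 8323: n = 58 (giving 8323).
Indices 50 through 58: 9 terms.

9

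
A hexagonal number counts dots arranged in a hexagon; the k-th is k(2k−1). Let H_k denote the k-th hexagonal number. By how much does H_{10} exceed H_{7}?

99

10·(2·10 − 1) = 190 and 7·(2·7 − 1) = 91.
Difference: 190 − 91 = 99.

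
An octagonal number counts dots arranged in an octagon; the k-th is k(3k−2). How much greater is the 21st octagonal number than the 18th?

345

21·(3·21 − 2) = 1281 and 18·(3·18 − 2) = 936.
Difference: 1281 − 936 = 345.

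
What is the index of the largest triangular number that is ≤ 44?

Solve n(n+1)/2 ≤ 44 for integer n.
n = 8 gives 36 ≤ 44, while n = 9 gives 45 > 44; so the answer is index 8.

8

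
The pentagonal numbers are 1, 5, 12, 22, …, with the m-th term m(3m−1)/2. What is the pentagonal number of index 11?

11·(3·11 − 1)/2 = 11·32/2 = 11·16 = 176.

176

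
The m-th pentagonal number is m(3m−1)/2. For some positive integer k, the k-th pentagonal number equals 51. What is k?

Set n(3n−1)/2 = 51, giving 3n² − n − 102 = 0.
The discriminant is 1 + 24·51 = 1225, and √1225 = 35.
So n = (1 + 35) / 6 = 36/6 = 6.
Check: 6·(3·6 − 1)/2 = 51. ✓

6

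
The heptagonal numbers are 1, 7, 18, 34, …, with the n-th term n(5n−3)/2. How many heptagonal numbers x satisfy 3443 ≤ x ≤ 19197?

50

The n-th heptagonal number is n(5n−3)/2.
Smallest index with value ≥ 3443: n = 38 (giving 3553).
Largest index with value ≤ 19197: n = 87 (giving 18792).
Indices 38 through 87: 50 terms.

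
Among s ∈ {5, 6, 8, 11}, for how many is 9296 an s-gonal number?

1

s = 5: P(5, 78) = 9087 and P(5, 79) = 9322; 9296 is not s-gonal.
s = 6: P(6, 68) = 9180 and P(6, 69) = 9453; 9296 is not s-gonal.
s = 8: P(8, 56) = 9296. ✓
s = 11: P(11, 45) = 8955 and P(11, 46) = 9361; 9296 is not s-gonal.
Hits: s ∈ {8} → 1.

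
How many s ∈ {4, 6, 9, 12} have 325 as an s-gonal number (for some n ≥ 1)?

s = 4: P(4, 18) = 324 and P(4, 19) = 361; 325 is not s-gonal.
s = 6: P(6, 13) = 325. ✓
s = 9: P(9, 10) = 325. ✓
s = 12: P(12, 8) = 288 and P(12, 9) = 369; 325 is not s-gonal.
Hits: s ∈ {6, 9} → 2.

2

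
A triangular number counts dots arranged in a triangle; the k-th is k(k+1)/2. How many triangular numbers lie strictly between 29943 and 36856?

26

The n-th triangular number is n(n+1)/2.
Smallest index with value > 29943: n = 245 (giving 30135).
Largest index with value < 36856: n = 270 (giving 36585).
Indices 245 through 270: 26 terms.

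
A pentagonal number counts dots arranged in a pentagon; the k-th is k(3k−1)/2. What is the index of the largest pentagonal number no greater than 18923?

112

Solve n(3n−1)/2 ≤ 18923 for integer n.
n = 112 gives 18760 ≤ 18923, while n = 113 gives 19097 > 18923; so the answer is index 112.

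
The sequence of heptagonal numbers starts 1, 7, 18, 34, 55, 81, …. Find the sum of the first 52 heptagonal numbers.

118508

Σ i(5i−3)/2 = (5Σi² − 3Σi) / 2 over i = 1..52.
Σi = 1378 and Σi² = 48230.
(5·48230 − 3·1378) / 2 = 237016/2 = 118508.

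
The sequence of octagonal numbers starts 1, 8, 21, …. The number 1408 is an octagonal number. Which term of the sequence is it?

Set n(3n−2) = 1408, giving 3n² − 2n − 1408 = 0.
So n = (2 + 130) / 6 = 132/6 = 22.

22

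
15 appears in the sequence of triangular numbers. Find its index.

5

Set n(n+1)/2 = 15, giving n² + n − 30 = 0.
So n = (-1 + 11) / 2 = 10/2 = 5.
Check: 5·6/2 = 15. ✓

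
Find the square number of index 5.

The 5th square number is n² with n = 5.
5² = 25.

25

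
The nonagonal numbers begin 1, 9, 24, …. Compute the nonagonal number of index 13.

13·(7·13 − 5)/2 = 13·86/2 = 13·43 = 559.

559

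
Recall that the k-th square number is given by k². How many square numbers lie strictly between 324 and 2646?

The n-th square number is n².
Smallest index with value > 324: n = 19 (giving 361).
Largest index with value < 2646: n = 51 (giving 2601).
Indices 19 through 51: 33 terms.

33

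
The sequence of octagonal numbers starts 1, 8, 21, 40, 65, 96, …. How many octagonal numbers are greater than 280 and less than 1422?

12

The n-th octagonal number is n(3n−2).
Smallest index with value > 280: n = 11 (giving 341).
Largest index with value < 1422: n = 22 (giving 1408).
Indices 11 through 22: 12 terms.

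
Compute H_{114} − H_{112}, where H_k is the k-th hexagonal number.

114·(2·114 − 1) = 25878 and 112·(2·112 − 1) = 24976.
Difference: 25878 − 24976 = 902.

902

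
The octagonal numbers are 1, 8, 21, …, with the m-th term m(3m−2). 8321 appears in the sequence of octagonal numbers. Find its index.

53

Set n(3n−2) = 8321, giving 3n² − 2n − 8321 = 0.
The discriminant is 4 + 12·8321 = 99856, and √99856 = 316.
So n = (2 + 316) / 6 = 318/6 = 53.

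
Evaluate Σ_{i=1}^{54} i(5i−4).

263835

Σ i(5i−4) = 5Σi² − 4Σi over i = 1..54.
Σi = 1485 and Σi² = 53955.
5·53955 − 4·1485 = 263835.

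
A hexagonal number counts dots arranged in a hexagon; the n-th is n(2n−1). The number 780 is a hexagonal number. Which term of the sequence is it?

20

Set n(2n−1) = 780, giving 2n² − n − 780 = 0.
The discriminant is 1 + 8·780 = 6241, and √6241 = 79.
So n = (1 + 79) / 4 = 80/4 = 20.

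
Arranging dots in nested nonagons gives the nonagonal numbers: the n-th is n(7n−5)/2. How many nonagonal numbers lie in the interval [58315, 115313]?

52

The n-th nonagonal number is n(7n−5)/2.
Smallest index with value ≥ 58315: n = 130 (giving 58825).
Largest index with value ≤ 115313: n = 181 (giving 114211).
Indices 130 through 181: 52 terms.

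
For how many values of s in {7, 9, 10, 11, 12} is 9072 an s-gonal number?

1

s = 7: P(7, 60) = 8910 and P(7, 61) = 9211; 9072 is not s-gonal.
s = 9: P(9, 51) = 8976 and P(9, 52) = 9334; 9072 is not s-gonal.
s = 10: P(10, 48) = 9072. ✓
s = 11: P(11, 45) = 8955 and P(11, 46) = 9361; 9072 is not s-gonal.
s = 12: P(12, 42) = 8652 and P(12, 43) = 9073; 9072 is not s-gonal.
Hits: s ∈ {10} → 1.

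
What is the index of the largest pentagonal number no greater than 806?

Solve n(3n−1)/2 ≤ 806 for integer n.
n = 23 gives 782 ≤ 806, while n = 24 gives 852 > 806; so the answer is index 23.

23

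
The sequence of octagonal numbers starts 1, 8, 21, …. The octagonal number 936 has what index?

Set n(3n−2) = 936, giving 3n² − 2n − 936 = 0.
So n = (2 + 106) / 6 = 108/6 = 18.

18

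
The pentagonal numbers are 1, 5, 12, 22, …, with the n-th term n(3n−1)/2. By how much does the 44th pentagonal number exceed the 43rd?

Consecutive pentagonal numbers differ by 3n − 2: here 3·44 − 2 = 130.

130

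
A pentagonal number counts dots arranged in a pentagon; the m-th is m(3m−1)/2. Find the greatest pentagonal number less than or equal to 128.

117

Solve n(3n−1)/2 ≤ 128 for integer n.
n = 9 gives 117 ≤ 128, while n = 10 gives 145 > 128; so the answer is 117.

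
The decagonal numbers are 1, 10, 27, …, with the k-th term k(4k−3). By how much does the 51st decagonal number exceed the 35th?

51·(4·51 − 3) = 10251 and 35·(4·35 − 3) = 4795.
Difference: 10251 − 4795 = 5456.

5456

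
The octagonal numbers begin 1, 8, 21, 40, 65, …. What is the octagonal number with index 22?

The 22nd octagonal number is n(3n−2) with n = 22.
22·(3·22 − 2) = 22·64 = 1408.

1408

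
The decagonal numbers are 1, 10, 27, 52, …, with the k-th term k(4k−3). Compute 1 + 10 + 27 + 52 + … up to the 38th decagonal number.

73853

Σ i(4i−3) = 4Σi² − 3Σi over i = 1..38.
Σi = 741 and Σi² = 19019.
4·19019 − 3·741 = 73853.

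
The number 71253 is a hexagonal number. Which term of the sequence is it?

Set n(2n−1) = 71253, giving 2n² − n − 71253 = 0.
The discriminant is 1 + 8·71253 = 570025, and √570025 = 755.
So n = (1 + 755) / 4 = 756/4 = 189.
Check: 189·(2·189 − 1) = 71253. ✓

189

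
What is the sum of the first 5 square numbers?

55

Σ_{i=1}^{5} i² = 5·6·11/6 = 55.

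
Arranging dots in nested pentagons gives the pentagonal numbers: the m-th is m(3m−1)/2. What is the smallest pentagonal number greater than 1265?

1335

Solve n(3n−1)/2 > 1265 for integer n.
The largest n with value ≤ 1265 is 29 (since 1247 ≤ 1265 < 1335), so the first above is n = 30, value 1335.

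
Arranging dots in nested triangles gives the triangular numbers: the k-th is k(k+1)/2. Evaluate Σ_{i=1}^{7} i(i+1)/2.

Σ i(i+1)/2 = (Σi² + Σi) / 2 over i = 1..7.
Σi = 28 and Σi² = 140.
(1·140 + 1·28) / 2 = 168/2 = 84.

84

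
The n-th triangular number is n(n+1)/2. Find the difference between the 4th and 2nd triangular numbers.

7

4·5/2 = 10 and 2·3/2 = 3.
Difference: 10 − 3 = 7.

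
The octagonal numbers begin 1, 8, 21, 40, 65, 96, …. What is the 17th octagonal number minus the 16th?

97

Consecutive octagonal numbers differ by 6n − 5: here 6·17 − 5 = 97.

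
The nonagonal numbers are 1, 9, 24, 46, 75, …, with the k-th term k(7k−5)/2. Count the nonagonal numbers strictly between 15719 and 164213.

The n-th nonagonal number is n(7n−5)/2.
Smallest index with value > 15719: n = 68 (giving 16014).
Largest index with value < 164213: n = 216 (giving 162756).
Indices 68 through 216: 149 terms.

149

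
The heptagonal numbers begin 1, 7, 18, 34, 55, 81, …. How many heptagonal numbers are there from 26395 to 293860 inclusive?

The n-th heptagonal number is n(5n−3)/2.
Smallest index with value ≥ 26395: n = 104 (giving 26884).
Largest index with value ≤ 293860: n = 343 (giving 293608).
Indices 104 through 343: 240 terms.

240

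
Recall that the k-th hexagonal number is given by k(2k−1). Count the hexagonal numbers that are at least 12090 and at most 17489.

The n-th hexagonal number is n(2n−1).
Smallest index with value ≥ 12090: n = 78 (giving 12090).
Largest index with value ≤ 17489: n = 93 (giving 17205).
Indices 78 through 93: 16 terms.

16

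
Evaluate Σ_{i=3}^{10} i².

380

Σ_{i=3}^{10} i² = 385 − 5 = 380.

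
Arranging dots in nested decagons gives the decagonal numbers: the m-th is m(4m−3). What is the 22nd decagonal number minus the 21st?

Consecutive decagonal numbers differ by 8n − 7: here 8·22 − 7 = 169.

169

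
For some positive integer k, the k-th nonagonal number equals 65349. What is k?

137

Set n(7n−5)/2 = 65349, giving 7n² − 5n − 130698 = 0.
The discriminant is 25 + 56·65349 = 3659569, and √3659569 = 1913.
So n = (5 + 1913) / 14 = 1918/14 = 137.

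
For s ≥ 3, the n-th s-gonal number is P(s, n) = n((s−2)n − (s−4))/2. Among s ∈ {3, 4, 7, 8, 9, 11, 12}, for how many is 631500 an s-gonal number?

s = 3: P(3, 1123) = 631126 and P(3, 1124) = 632250; 631500 is not s-gonal.
s = 4: P(4, 794) = 630436 and P(4, 795) = 632025; 631500 is not s-gonal.
s = 7: P(7, 502) = 629257 and P(7, 503) = 631768; 631500 is not s-gonal.
s = 8: P(8, 459) = 631125 and P(8, 460) = 633880; 631500 is not s-gonal.
s = 9: P(9, 425) = 631125 and P(9, 426) = 634101; 631500 is not s-gonal.
s = 11: P(11, 375) = 631500. ✓
s = 12: P(12, 355) = 628705 and P(12, 356) = 632256; 631500 is not s-gonal.
Hits: s ∈ {11} → 1.

1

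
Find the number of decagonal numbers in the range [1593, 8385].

26

The n-th decagonal number is n(4n−3).
Smallest index with value ≥ 1593: n = 21 (giving 1701).
Largest index with value ≤ 8385: n = 46 (giving 8326).
Indices 21 through 46: 26 terms.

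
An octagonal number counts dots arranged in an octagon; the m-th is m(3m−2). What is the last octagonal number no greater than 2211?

Solve n(3n−2) ≤ 2211 for integer n.
n = 27 gives 2133 ≤ 2211, while n = 28 gives 2296 > 2211; so the answer is 2133.

2133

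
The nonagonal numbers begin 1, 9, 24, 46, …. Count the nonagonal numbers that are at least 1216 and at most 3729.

The n-th nonagonal number is n(7n−5)/2.
Smallest index with value ≥ 1216: n = 19 (giving 1216).
Largest index with value ≤ 3729: n = 33 (giving 3729).
Indices 19 through 33: 15 terms.

15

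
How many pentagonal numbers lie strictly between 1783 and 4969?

23

The n-th pentagonal number is n(3n−1)/2.
Smallest index with value > 1783: n = 35 (giving 1820).
Largest index with value < 4969: n = 57 (giving 4845).
Indices 35 through 57: 23 terms.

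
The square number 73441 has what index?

We need n² = 73441, so n = √73441 = 271.
Check: 271² = 73441. ✓

271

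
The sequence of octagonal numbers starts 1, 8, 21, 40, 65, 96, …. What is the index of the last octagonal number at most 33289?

105

Solve n(3n−2) ≤ 33289 for integer n.
n = 105 gives 32865 ≤ 33289, while n = 106 gives 33496 > 33289; so the answer is index 105.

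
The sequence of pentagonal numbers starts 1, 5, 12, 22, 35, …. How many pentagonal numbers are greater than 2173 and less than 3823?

12

The n-th pentagonal number is n(3n−1)/2.
Smallest index with value > 2173: n = 39 (giving 2262).
Largest index with value < 3823: n = 50 (giving 3725).
Indices 39 through 50: 12 terms.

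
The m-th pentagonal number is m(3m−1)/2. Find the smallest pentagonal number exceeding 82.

Solve n(3n−1)/2 > 82 for integer n.
The largest n with value ≤ 82 is 7 (since 70 ≤ 82 < 92), so the first above is n = 8, value 92.

92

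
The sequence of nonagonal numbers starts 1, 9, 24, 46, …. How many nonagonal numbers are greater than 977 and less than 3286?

13

The n-th nonagonal number is n(7n−5)/2.
Smallest index with value > 977: n = 18 (giving 1089).
Largest index with value < 3286: n = 30 (giving 3075).
Indices 18 through 30: 13 terms.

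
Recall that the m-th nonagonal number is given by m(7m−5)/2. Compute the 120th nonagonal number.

50100

The 120th nonagonal number is n(7n−5)/2 with n = 120.
120·(7·120 − 5)/2 = 120·835/2 = 50100.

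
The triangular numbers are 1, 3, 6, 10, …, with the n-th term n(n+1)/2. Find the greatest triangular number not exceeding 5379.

5356

Solve n(n+1)/2 ≤ 5379 for integer n.
n = 103 gives 5356 ≤ 5379, while n = 104 gives 5460 > 5379; so the answer is 5356.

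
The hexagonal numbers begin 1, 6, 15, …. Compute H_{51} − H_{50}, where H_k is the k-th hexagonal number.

201

Consecutive hexagonal numbers differ by 4n − 3: here 4·51 − 3 = 201.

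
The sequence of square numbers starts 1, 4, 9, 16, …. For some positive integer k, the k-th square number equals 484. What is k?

We need n² = 484, so n = √484 = 22.

22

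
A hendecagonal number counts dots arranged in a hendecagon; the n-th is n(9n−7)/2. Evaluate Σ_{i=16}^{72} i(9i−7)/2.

Σ i(9i−7)/2 = (9Σi² − 7Σi) / 2 over i = 16..72.
Σi = 2628 − 120 = 2508 and Σi² = 127020 − 1240 = 125780.
(9·125780 − 7·2508) / 2 = 1114464/2 = 557232.

557232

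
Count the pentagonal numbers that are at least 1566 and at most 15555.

70

The n-th pentagonal number is n(3n−1)/2.
Smallest index with value ≥ 1566: n = 33 (giving 1617).
Largest index with value ≤ 15555: n = 102 (giving 15555).
Indices 33 through 102: 70 terms.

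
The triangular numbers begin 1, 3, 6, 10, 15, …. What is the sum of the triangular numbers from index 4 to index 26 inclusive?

Σ i(i+1)/2 = (Σi² + Σi) / 2 over i = 4..26.
Σi = 351 − 6 = 345 and Σi² = 6201 − 14 = 6187.
(1·6187 + 1·345) / 2 = 6532/2 = 3266.

3266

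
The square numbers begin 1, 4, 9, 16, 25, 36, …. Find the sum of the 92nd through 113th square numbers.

Σ_{i=92}^{113} i² = 487369 − 255346 = 232023.

232023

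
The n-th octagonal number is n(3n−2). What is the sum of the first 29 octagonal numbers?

Σ i(3i−2) = 3Σi² − 2Σi over i = 1..29.
Σi = 435 and Σi² = 8555.
3·8555 − 2·435 = 24795.

24795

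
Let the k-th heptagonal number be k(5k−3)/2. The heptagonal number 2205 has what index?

Set n(5n−3)/2 = 2205, giving 5n² − 3n − 4410 = 0.
So n = (3 + 297) / 10 = 300/10 = 30.
Check: 30·(5·30 − 3)/2 = 2205. ✓

30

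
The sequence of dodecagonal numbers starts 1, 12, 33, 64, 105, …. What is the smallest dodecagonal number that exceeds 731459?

731913

Solve n(5n−4) > 731459 for integer n.
The largest n with value ≤ 731459 is 382 (since 728092 ≤ 731459 < 731913), so the first above is n = 383, value 731913.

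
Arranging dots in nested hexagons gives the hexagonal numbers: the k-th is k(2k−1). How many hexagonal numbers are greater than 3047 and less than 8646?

The n-th hexagonal number is n(2n−1).
Smallest index with value > 3047: n = 40 (giving 3160).
Largest index with value < 8646: n = 65 (giving 8385).
Indices 40 through 65: 26 terms.

26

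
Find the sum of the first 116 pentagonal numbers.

787176

Σ i(3i−1)/2 = (3Σi² − Σi) / 2 over i = 1..116.
Σi = 6786 and Σi² = 527046.
(3·527046 − 1·6786) / 2 = 1574352/2 = 787176.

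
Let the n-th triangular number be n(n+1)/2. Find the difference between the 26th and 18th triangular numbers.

26·27/2 = 351 and 18·19/2 = 171.
Difference: 351 − 171 = 180.

180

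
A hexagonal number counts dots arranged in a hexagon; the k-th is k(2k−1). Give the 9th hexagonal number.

The 9th hexagonal number is n(2n−1) with n = 9.
9·(2·9 − 1) = 9·17 = 153.

153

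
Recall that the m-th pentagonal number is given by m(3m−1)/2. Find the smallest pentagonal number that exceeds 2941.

3015

Solve n(3n−1)/2 > 2941 for integer n.
The largest n with value ≤ 2941 is 44 (since 2882 ≤ 2941 < 3015), so the first above is n = 45, value 3015.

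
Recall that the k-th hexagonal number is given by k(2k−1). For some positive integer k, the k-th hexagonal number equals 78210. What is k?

Set n(2n−1) = 78210, giving 2n² − n − 78210 = 0.
The discriminant is 1 + 8·78210 = 625681, and √625681 = 791.
So n = (1 + 791) / 4 = 792/4 = 198.

198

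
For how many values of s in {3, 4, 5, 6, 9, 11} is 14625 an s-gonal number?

s = 3: P(3, 170) = 14535 and P(3, 171) = 14706; 14625 is not s-gonal.
s = 4: P(4, 120) = 14400 and P(4, 121) = 14641; 14625 is not s-gonal.
s = 5: P(5, 98) = 14357 and P(5, 99) = 14652; 14625 is not s-gonal.
s = 6: P(6, 85) = 14365 and P(6, 86) = 14706; 14625 is not s-gonal.
s = 9: P(9, 65) = 14625. ✓
s = 11: P(11, 57) = 14421 and P(11, 58) = 14935; 14625 is not s-gonal.
Hits: s ∈ {9} → 1.

1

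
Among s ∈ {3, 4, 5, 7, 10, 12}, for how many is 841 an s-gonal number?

s = 3: P(3, 40) = 820 and P(3, 41) = 861; 841 is not s-gonal.
s = 4: P(4, 29) = 841. ✓
s = 5: P(5, 23) = 782 and P(5, 24) = 852; 841 is not s-gonal.
s = 7: P(7, 18) = 783 and P(7, 19) = 874; 841 is not s-gonal.
s = 10: P(10, 14) = 742 and P(10, 15) = 855; 841 is not s-gonal.
s = 12: P(12, 13) = 793 and P(12, 14) = 924; 841 is not s-gonal.
Hits: s ∈ {4} → 1.

1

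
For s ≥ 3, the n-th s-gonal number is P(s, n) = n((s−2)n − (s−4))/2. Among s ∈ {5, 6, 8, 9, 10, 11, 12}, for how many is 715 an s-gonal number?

2

s = 5: P(5, 22) = 715. ✓
s = 6: P(6, 19) = 703 and P(6, 20) = 780; 715 is not s-gonal.
s = 8: P(8, 15) = 645 and P(8, 16) = 736; 715 is not s-gonal.
s = 9: P(9, 14) = 651 and P(9, 15) = 750; 715 is not s-gonal.
s = 10: P(10, 13) = 637 and P(10, 14) = 742; 715 is not s-gonal.
s = 11: P(11, 13) = 715. ✓
s = 12: P(12, 12) = 672 and P(12, 13) = 793; 715 is not s-gonal.
Hits: s ∈ {5, 11} → 2.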